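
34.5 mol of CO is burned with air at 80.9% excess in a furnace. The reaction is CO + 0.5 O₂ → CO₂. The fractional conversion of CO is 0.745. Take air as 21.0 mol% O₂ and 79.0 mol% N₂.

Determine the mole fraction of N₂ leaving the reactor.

Stoichiometric O₂ = 0.5 × 34.5 = 17.25 mol; O₂ fed = 17.25 × 1.809 = 31.21 mol.
N₂ fed = 31.21 × 79/21 = 117.4 mol.
Fuel reacted = 0.745 × 34.5 → ξ = 25.7 mol.
Outlet (n = n₀ + ν ξ):
  CO: 34.5 − 1(25.7) = 8.797
  O₂: 31.21 − 0.5(25.7) = 18.35
  N₂: 117.4 (inert)
  CO₂: 0 + 1(25.7) = 25.7
Total out = 170.2 mol; y_N₂ = 117.4 / 170.2 = 0.6895.

0.69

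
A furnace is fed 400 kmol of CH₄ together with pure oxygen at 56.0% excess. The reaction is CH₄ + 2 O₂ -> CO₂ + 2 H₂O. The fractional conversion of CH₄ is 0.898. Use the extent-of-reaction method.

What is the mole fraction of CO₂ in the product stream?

Stoichiometric O₂ = 2 × 400 = 800 kmol; O₂ fed = 800 × 1.560 = 1248 kmol.
Fuel reacted = 0.898 × 400 → ξ = 359.2 kmol.
Outlet (n = n₀ + ν ξ):
  CH₄: 400 − 1(359.2) = 40.8
  O₂: 1248 − 2(359.2) = 529.6
  CO₂: 0 + 1(359.2) = 359.2
  H₂O: 0 + 2(359.2) = 718.4
Total out = 1648 kmol; y_CO₂ = 359.2 / 1648 = 0.218.

0.218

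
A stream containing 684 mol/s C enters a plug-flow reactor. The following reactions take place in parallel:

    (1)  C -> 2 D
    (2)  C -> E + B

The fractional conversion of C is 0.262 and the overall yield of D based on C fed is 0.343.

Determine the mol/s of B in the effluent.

61.9 mol/s

Yield of D: 2ξ₁ / 684 = 0.343 → ξ₁ = 117.3 mol/s.
Conversion of C: 1ξ₁ + 1ξ₂ = 0.262 × 684 = 179.2 → ξ₂ = 61.9 mol/s.
Outlet amounts (n = n₀ + Σ ν·ξ):
  C: 684 − 1(117.3) − 1(61.9) = 504.8
  D: 0 + 2(117.3) = 234.6
  E: 0 + 1(61.9) = 61.9
  B: 0 + 1(61.9) = 61.9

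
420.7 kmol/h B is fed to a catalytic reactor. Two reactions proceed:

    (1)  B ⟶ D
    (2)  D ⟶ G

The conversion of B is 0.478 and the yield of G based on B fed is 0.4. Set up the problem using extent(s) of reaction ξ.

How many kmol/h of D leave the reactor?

32.8 kmol/h

Conversion of B: B consumed = 1ξ₁ = 0.478 × 420.7 → ξ₁ = 201.1 kmol/h.
Yield of G: 1ξ₂ / 420.7 = 0.4 → ξ₂ = 168.3 kmol/h.
Outlet amounts (n = n₀ + Σ ν·ξ):
  B: 420.7 − 1(201.1) = 219.6
  D: 0 + 1(201.1) − 1(168.3) = 32.81
  G: 0 + 1(168.3) = 168.3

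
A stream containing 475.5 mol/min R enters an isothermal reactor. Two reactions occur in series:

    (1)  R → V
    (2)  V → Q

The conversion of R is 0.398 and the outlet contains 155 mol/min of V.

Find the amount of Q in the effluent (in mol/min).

Conversion of R: R consumed = 1ξ₁ = 0.398 × 475.5 → ξ₁ = 189.2 mol/min.
V balance: n_V = 0 + 1ξ₁ − 1ξ₂ = 155 → ξ₂ = (1·189.2 − 155)/1 = 34.25 mol/min.
Outlet amounts (n = n₀ + Σ ν·ξ):
  R: 475.5 − 1(189.2) = 286.3
  V: 0 + 1(189.2) − 1(34.25) = 155
  Q: 0 + 1(34.25) = 34.25

34.2 mol/min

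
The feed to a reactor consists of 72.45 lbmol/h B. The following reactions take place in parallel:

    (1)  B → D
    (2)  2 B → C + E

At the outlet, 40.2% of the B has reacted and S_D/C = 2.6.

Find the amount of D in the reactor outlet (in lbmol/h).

16.5 lbmol/h

Conversion of B: B consumed = 0.402 × 72.45 = 29.12 lbmol/h = 1ξ₁ + 2ξ₂.
Selectivity: 1ξ₁ / (1ξ₂) = 2.6 → ξ₁ = 2.6 ξ₂.
Substitute: (1·2.6 + 2) ξ₂ = 29.12 → ξ₂ = 6.332 lbmol/h, ξ₁ = 16.46 lbmol/h.
Outlet amounts (n = n₀ + Σ ν·ξ):
  B: 72.45 − 1(16.46) − 2(6.332) = 43.33
  D: 0 + 1(16.46) = 16.46
  C: 0 + 1(6.332) = 6.332
  E: 0 + 1(6.332) = 6.332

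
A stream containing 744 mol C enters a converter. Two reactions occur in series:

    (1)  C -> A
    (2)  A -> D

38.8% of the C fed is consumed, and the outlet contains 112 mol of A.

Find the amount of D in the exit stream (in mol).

177 mol

Conversion of C: C consumed = 1ξ₁ = 0.388 × 744 → ξ₁ = 288.7 mol.
A balance: n_A = 0 + 1ξ₁ − 1ξ₂ = 112 → ξ₂ = (1·288.7 − 112)/1 = 176.7 mol.
Outlet amounts (n = n₀ + Σ ν·ξ):
  C: 744 − 1(288.7) = 455.3
  A: 0 + 1(288.7) − 1(176.7) = 112
  D: 0 + 1(176.7) = 176.7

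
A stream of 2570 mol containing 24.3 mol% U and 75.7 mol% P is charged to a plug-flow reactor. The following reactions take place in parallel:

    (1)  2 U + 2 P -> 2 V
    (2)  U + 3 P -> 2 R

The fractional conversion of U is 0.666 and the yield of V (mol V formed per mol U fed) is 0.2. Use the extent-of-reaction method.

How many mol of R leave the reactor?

582 mol

Yield of V: 2ξ₁ / 624.5 = 0.2 → ξ₁ = 62.45 mol.
Conversion of U: 2ξ₁ + 1ξ₂ = 0.666 × 624.5 = 415.9 → ξ₂ = 291 mol.
Outlet amounts (n = n₀ + Σ ν·ξ):
  U: 624.5 − 2(62.45) − 1(291) = 208.6
  P: 1945 − 2(62.45) − 3(291) = 947.5
  V: 0 + 2(62.45) = 124.9
  R: 0 + 2(291) = 582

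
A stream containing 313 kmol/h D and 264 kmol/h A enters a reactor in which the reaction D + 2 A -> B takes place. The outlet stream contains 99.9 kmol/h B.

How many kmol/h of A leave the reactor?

For B: n = n₀ + 1ξ → 99.9 = 0 + 1ξ, giving ξ = 99.9 kmol/h.
Outlet amounts (n = n₀ + ν ξ):
  D: 313 − 1(99.9) = 213.1
  A: 264 − 2(99.9) = 64.2
  B: 0 + 1(99.9) = 99.9

64.2 kmol/h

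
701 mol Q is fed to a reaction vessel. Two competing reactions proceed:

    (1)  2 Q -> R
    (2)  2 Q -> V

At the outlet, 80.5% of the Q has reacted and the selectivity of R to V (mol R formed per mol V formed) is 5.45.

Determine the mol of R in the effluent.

Conversion of Q: Q consumed = 0.805 × 701 = 564.3 mol = 2ξ₁ + 2ξ₂.
Selectivity: 1ξ₁ / (1ξ₂) = 5.45 → ξ₁ = 5.45 ξ₂.
Substitute: (2·5.45 + 2) ξ₂ = 564.3 → ξ₂ = 43.74 mol, ξ₁ = 238.4 mol.
Outlet amounts (n = n₀ + Σ ν·ξ):
  Q: 701 − 2(238.4) − 2(43.74) = 136.7
  R: 0 + 1(238.4) = 238.4
  V: 0 + 1(43.74) = 43.74

238 mol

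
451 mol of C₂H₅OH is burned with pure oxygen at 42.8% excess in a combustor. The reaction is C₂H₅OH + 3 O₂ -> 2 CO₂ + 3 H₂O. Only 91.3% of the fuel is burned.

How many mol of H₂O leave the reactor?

1240 mol

Stoichiometric O₂ = 3 × 451 = 1353 mol; O₂ fed = 1353 × 1.428 = 1932 mol.
Fuel reacted = 0.913 × 451 → ξ = 411.8 mol.
Outlet (n = n₀ + ν ξ):
  C₂H₅OH: 451 − 1(411.8) = 39.24
  O₂: 1932 − 3(411.8) = 696.8
  CO₂: 0 + 2(411.8) = 823.5
  H₂O: 0 + 3(411.8) = 1235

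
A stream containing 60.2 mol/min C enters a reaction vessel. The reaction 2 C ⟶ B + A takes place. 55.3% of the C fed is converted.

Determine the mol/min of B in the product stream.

C reacted = 0.553 × 60.2 = 33.29 mol/min; ν_C = −2, so ξ = 33.29/2 = 16.65 mol/min.
Outlet amounts (n = n₀ + ν ξ):
  C: 60.2 − 2(16.65) = 26.91
  B: 0 + 1(16.65) = 16.65
  A: 0 + 1(16.65) = 16.65

16.6 mol/min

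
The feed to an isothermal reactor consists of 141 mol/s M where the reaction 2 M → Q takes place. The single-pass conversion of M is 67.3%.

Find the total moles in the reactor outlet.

93.6 mol/s

M reacted = 0.673 × 141 = 94.89 mol/s; ν_M = −2, so ξ = 94.89/2 = 47.45 mol/s.
Outlet amounts (n = n₀ + ν ξ):
  M: 141 − 2(47.45) = 46.11
  Q: 0 + 1(47.45) = 47.45
Total out = 46.11 + 47.45 = 93.55 mol/s.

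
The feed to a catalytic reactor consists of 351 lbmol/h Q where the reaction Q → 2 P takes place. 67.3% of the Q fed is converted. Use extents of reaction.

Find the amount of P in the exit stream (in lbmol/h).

472 lbmol/h

Q reacted = 0.673 × 351 = 236.2 lbmol/h; ν_Q = −1, so ξ = 236.2/1 = 236.2 lbmol/h.
Outlet amounts (n = n₀ + ν ξ):
  Q: 351 − 1(236.2) = 114.8
  P: 0 + 2(236.2) = 472.4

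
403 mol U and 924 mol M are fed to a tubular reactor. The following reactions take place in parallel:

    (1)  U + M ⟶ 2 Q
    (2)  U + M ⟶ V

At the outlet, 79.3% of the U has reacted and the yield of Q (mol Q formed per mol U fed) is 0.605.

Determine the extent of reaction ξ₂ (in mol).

Yield of Q: 2ξ₁ / 403 = 0.605 → ξ₁ = 121.9 mol.
Conversion of U: 1ξ₁ + 1ξ₂ = 0.793 × 403 = 319.6 → ξ₂ = 197.7 mol.
Outlet amounts (n = n₀ + Σ ν·ξ):
  U: 403 − 1(121.9) − 1(197.7) = 83.42
  M: 924 − 1(121.9) − 1(197.7) = 604.4
  Q: 0 + 2(121.9) = 243.8
  V: 0 + 1(197.7) = 197.7

ξ₂ = 198 mol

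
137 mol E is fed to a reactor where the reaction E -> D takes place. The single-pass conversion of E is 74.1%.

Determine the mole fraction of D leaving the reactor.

E reacted = 0.741 × 137 = 101.5 mol; ν_E = −1, so ξ = 101.5/1 = 101.5 mol.
Outlet amounts (n = n₀ + ν ξ):
  E: 137 − 1(101.5) = 35.48
  D: 0 + 1(101.5) = 101.5
Total out = 137 mol; y_D = 101.5 / 137 = 0.741.

0.741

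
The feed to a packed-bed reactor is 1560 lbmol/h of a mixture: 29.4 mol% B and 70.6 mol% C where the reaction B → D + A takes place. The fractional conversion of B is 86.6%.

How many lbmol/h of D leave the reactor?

397 lbmol/h

B reacted = 0.866 × 458.6 = 397.2 lbmol/h; ν_B = −1, so ξ = 397.2/1 = 397.2 lbmol/h.
Outlet amounts (n = n₀ + ν ξ):
  B: 458.6 − 1(397.2) = 61.46
  D: 0 + 1(397.2) = 397.2
  A: 0 + 1(397.2) = 397.2
  C: 1101 (inert)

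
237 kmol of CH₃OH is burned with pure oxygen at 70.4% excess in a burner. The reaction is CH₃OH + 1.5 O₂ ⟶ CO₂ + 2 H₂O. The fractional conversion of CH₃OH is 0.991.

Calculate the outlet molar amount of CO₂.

235 kmol

Stoichiometric O₂ = 1.5 × 237 = 355.5 kmol; O₂ fed = 355.5 × 1.704 = 605.8 kmol.
Fuel reacted = 0.991 × 237 → ξ = 234.9 kmol.
Outlet (n = n₀ + ν ξ):
  CH₃OH: 237 − 1(234.9) = 2.133
  O₂: 605.8 − 1.5(234.9) = 253.5
  CO₂: 0 + 1(234.9) = 234.9
  H₂O: 0 + 2(234.9) = 469.7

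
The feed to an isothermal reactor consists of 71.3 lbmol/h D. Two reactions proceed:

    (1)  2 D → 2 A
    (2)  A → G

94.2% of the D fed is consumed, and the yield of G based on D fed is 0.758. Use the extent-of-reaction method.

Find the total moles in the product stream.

71.3 lbmol/h

Conversion of D: D consumed = 2ξ₁ = 0.942 × 71.3 → ξ₁ = 33.58 lbmol/h.
Yield of G: 1ξ₂ / 71.3 = 0.758 → ξ₂ = 54.05 lbmol/h.
Outlet amounts (n = n₀ + Σ ν·ξ):
  D: 71.3 − 2(33.58) = 4.135
  A: 0 + 2(33.58) − 1(54.05) = 13.12
  G: 0 + 1(54.05) = 54.05
Total out = 4.135 + 13.12 + 54.05 = 71.3 lbmol/h.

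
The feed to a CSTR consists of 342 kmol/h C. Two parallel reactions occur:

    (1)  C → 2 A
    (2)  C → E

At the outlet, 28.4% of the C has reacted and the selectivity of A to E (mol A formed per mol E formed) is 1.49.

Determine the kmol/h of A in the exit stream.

82.9 kmol/h

Conversion of C: C consumed = 0.284 × 342 = 97.13 kmol/h = 1ξ₁ + 1ξ₂.
Selectivity: 2ξ₁ / (1ξ₂) = 1.49 → ξ₁ = 0.745 ξ₂.
Substitute: (1·0.745 + 1) ξ₂ = 97.13 → ξ₂ = 55.66 kmol/h, ξ₁ = 41.47 kmol/h.
Outlet amounts (n = n₀ + Σ ν·ξ):
  C: 342 − 1(41.47) − 1(55.66) = 244.9
  A: 0 + 2(41.47) = 82.93
  E: 0 + 1(55.66) = 55.66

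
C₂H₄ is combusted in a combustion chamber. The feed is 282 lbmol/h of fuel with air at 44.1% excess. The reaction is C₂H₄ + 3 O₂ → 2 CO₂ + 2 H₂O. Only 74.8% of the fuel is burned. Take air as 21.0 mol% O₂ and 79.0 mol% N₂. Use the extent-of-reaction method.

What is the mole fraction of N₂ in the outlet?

Stoichiometric O₂ = 3 × 282 = 846 lbmol/h; O₂ fed = 846 × 1.441 = 1219 lbmol/h.
N₂ fed = 1219 × 79/21 = 4586 lbmol/h.
Fuel reacted = 0.748 × 282 → ξ = 210.9 lbmol/h.
Outlet (n = n₀ + ν ξ):
  C₂H₄: 282 − 1(210.9) = 71.06
  O₂: 1219 − 3(210.9) = 586.3
  N₂: 4586 (inert)
  CO₂: 0 + 2(210.9) = 421.9
  H₂O: 0 + 2(210.9) = 421.9
Total out = 6087 lbmol/h; y_N₂ = 4586 / 6087 = 0.7534.

0.753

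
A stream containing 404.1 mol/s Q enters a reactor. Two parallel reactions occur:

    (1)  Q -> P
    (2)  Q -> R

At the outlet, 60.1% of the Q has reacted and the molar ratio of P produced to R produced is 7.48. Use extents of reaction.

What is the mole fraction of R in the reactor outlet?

0.0709

Conversion of Q: Q consumed = 0.601 × 404.1 = 242.9 mol/s = 1ξ₁ + 1ξ₂.
Selectivity: 1ξ₁ / (1ξ₂) = 7.48 → ξ₁ = 7.48 ξ₂.
Substitute: (1·7.48 + 1) ξ₂ = 242.9 → ξ₂ = 28.64 mol/s, ξ₁ = 214.2 mol/s.
Outlet amounts (n = n₀ + Σ ν·ξ):
  Q: 404.1 − 1(214.2) − 1(28.64) = 161.2
  P: 0 + 1(214.2) = 214.2
  R: 0 + 1(28.64) = 28.64
Total out = 404.1 mol/s; y_R = 28.64 / 404.1 = 0.07087.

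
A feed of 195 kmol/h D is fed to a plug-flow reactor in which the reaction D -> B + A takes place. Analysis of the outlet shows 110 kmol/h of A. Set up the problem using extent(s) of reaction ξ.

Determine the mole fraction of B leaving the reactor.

For A: n = n₀ + 1ξ → 110 = 0 + 1ξ, giving ξ = 110 kmol/h.
Outlet amounts (n = n₀ + ν ξ):
  D: 195 − 1(110) = 85
  B: 0 + 1(110) = 110
  A: 0 + 1(110) = 110
Total out = 305 kmol/h; y_B = 110 / 305 = 0.3607.

0.361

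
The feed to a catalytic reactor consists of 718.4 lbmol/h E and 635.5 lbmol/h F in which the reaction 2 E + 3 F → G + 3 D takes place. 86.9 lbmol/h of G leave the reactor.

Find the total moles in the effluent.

1270 lbmol/h

For G: n = n₀ + 1ξ → 86.9 = 0 + 1ξ, giving ξ = 86.9 lbmol/h.
Outlet amounts (n = n₀ + ν ξ):
  E: 718.4 − 2(86.9) = 544.6
  F: 635.5 − 3(86.9) = 374.8
  G: 0 + 1(86.9) = 86.9
  D: 0 + 3(86.9) = 260.7
Total out = 544.6 + 374.8 + 86.9 + 260.7 = 1267 lbmol/h.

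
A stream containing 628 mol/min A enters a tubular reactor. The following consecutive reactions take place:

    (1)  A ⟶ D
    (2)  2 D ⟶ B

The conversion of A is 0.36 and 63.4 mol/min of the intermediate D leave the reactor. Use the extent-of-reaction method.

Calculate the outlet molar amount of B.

Conversion of A: A consumed = 1ξ₁ = 0.36 × 628 → ξ₁ = 226.1 mol/min.
D balance: n_D = 0 + 1ξ₁ − 2ξ₂ = 63.4 → ξ₂ = (1·226.1 − 63.4)/2 = 81.34 mol/min.
Outlet amounts (n = n₀ + Σ ν·ξ):
  A: 628 − 1(226.1) = 401.9
  D: 0 + 1(226.1) − 2(81.34) = 63.4
  B: 0 + 1(81.34) = 81.34

81.3 mol/min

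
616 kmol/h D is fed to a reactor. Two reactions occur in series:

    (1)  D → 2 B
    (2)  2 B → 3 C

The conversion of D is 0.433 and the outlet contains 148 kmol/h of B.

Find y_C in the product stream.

0.538

Conversion of D: D consumed = 1ξ₁ = 0.433 × 616 → ξ₁ = 266.7 kmol/h.
B balance: n_B = 0 + 2ξ₁ − 2ξ₂ = 148 → ξ₂ = (2·266.7 − 148)/2 = 192.7 kmol/h.
Outlet amounts (n = n₀ + Σ ν·ξ):
  D: 616 − 1(266.7) = 349.3
  B: 0 + 2(266.7) − 2(192.7) = 148
  C: 0 + 3(192.7) = 578.2
Total out = 1075 kmol/h; y_C = 578.2 / 1075 = 0.5376.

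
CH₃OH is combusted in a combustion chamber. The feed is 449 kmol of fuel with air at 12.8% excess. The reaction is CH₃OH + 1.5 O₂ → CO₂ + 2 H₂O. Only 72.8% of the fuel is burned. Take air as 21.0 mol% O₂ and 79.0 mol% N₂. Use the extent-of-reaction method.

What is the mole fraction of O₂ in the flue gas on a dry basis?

Stoichiometric O₂ = 1.5 × 449 = 673.5 kmol; O₂ fed = 673.5 × 1.128 = 759.7 kmol.
N₂ fed = 759.7 × 79/21 = 2858 kmol.
Fuel reacted = 0.728 × 449 → ξ = 326.9 kmol.
Outlet (n = n₀ + ν ξ):
  CH₃OH: 449 − 1(326.9) = 122.1
  O₂: 759.7 − 1.5(326.9) = 269.4
  N₂: 2858 (inert)
  CO₂: 0 + 1(326.9) = 326.9
  H₂O: 0 + 2(326.9) = 653.7
Dry total = 3576 kmol; y_O₂ (dry) = 269.4 / 3576 = 0.07533.

0.0753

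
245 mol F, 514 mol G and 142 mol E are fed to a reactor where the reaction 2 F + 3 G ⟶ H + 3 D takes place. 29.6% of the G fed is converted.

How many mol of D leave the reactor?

G reacted = 0.296 × 514 = 152.1 mol; ν_G = −3, so ξ = 152.1/3 = 50.71 mol.
Outlet amounts (n = n₀ + ν ξ):
  F: 245 − 2(50.71) = 143.6
  G: 514 − 3(50.71) = 361.9
  H: 0 + 1(50.71) = 50.71
  D: 0 + 3(50.71) = 152.1
  E: 142 (inert)

152 mol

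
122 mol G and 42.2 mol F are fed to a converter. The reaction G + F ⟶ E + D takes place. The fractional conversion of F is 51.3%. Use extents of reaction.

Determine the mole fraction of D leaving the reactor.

F reacted = 0.513 × 42.2 = 21.65 mol; ν_F = −1, so ξ = 21.65/1 = 21.65 mol.
Outlet amounts (n = n₀ + ν ξ):
  G: 122 − 1(21.65) = 100.4
  F: 42.2 − 1(21.65) = 20.55
  E: 0 + 1(21.65) = 21.65
  D: 0 + 1(21.65) = 21.65
Total out = 164.2 mol; y_D = 21.65 / 164.2 = 0.1318.

0.132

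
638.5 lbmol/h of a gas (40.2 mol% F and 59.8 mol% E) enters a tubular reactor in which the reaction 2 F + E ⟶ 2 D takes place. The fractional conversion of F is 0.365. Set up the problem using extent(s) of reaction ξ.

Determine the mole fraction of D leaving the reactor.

0.158

F reacted = 0.365 × 256.7 = 93.69 lbmol/h; ν_F = −2, so ξ = 93.69/2 = 46.84 lbmol/h.
Outlet amounts (n = n₀ + ν ξ):
  F: 256.7 − 2(46.84) = 163
  E: 381.8 − 1(46.84) = 335
  D: 0 + 2(46.84) = 93.69
Total out = 591.7 lbmol/h; y_D = 93.69 / 591.7 = 0.1583.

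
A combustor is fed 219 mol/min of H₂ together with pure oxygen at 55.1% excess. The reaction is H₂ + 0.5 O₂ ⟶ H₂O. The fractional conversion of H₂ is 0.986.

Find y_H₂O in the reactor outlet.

0.769

Stoichiometric O₂ = 0.5 × 219 = 109.5 mol/min; O₂ fed = 109.5 × 1.551 = 169.8 mol/min.
Fuel reacted = 0.986 × 219 → ξ = 215.9 mol/min.
Outlet (n = n₀ + ν ξ):
  H₂: 219 − 1(215.9) = 3.066
  O₂: 169.8 − 0.5(215.9) = 61.87
  H₂O: 0 + 1(215.9) = 215.9
Total out = 280.9 mol/min; y_H₂O = 215.9 / 280.9 = 0.7688.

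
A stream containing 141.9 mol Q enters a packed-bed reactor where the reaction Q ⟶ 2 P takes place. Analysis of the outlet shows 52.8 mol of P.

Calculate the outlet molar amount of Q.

For P: n = n₀ + 2ξ → 52.8 = 0 + 2ξ, giving ξ = 26.4 mol.
Outlet amounts (n = n₀ + ν ξ):
  Q: 141.9 − 1(26.4) = 115.5
  P: 0 + 2(26.4) = 52.8

116 mol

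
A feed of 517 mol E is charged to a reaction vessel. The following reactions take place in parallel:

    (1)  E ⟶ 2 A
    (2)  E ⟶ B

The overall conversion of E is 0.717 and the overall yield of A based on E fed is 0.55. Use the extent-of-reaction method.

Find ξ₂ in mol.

ξ₂ = 229 mol

Yield of A: 2ξ₁ / 517 = 0.55 → ξ₁ = 142.2 mol.
Conversion of E: 1ξ₁ + 1ξ₂ = 0.717 × 517 = 370.7 → ξ₂ = 228.5 mol.
Outlet amounts (n = n₀ + Σ ν·ξ):
  E: 517 − 1(142.2) − 1(228.5) = 146.3
  A: 0 + 2(142.2) = 284.4
  B: 0 + 1(228.5) = 228.5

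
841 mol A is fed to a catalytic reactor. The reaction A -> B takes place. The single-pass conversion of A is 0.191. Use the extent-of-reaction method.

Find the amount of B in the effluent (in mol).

A reacted = 0.191 × 841 = 160.6 mol; ν_A = −1, so ξ = 160.6/1 = 160.6 mol.
Outlet amounts (n = n₀ + ν ξ):
  A: 841 − 1(160.6) = 680.4
  B: 0 + 1(160.6) = 160.6

161 mol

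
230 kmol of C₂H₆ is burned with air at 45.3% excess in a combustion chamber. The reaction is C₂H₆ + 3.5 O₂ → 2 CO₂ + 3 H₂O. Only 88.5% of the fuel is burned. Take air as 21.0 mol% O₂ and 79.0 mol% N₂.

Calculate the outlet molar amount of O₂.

457 kmol

Stoichiometric O₂ = 3.5 × 230 = 805 kmol; O₂ fed = 805 × 1.453 = 1170 kmol.
N₂ fed = 1170 × 79/21 = 4400 kmol.
Fuel reacted = 0.885 × 230 → ξ = 203.6 kmol.
Outlet (n = n₀ + ν ξ):
  C₂H₆: 230 − 1(203.6) = 26.45
  O₂: 1170 − 3.5(203.6) = 457.2
  N₂: 4400 (inert)
  CO₂: 0 + 2(203.6) = 407.1
  H₂O: 0 + 3(203.6) = 610.7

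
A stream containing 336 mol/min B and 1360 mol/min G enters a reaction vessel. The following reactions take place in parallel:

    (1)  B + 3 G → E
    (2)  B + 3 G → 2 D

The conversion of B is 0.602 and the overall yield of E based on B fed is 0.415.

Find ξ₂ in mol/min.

Yield of E: 1ξ₁ / 336 = 0.415 → ξ₁ = 139.4 mol/min.
Conversion of B: 1ξ₁ + 1ξ₂ = 0.602 × 336 = 202.3 → ξ₂ = 62.83 mol/min.
Outlet amounts (n = n₀ + Σ ν·ξ):
  B: 336 − 1(139.4) − 1(62.83) = 133.7
  G: 1360 − 3(139.4) − 3(62.83) = 753.2
  E: 0 + 1(139.4) = 139.4
  D: 0 + 2(62.83) = 125.7

ξ₂ = 62.8 mol/min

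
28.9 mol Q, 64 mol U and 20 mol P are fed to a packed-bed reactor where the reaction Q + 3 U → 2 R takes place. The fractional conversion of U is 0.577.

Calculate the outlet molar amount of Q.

U reacted = 0.577 × 64 = 36.93 mol; ν_U = −3, so ξ = 36.93/3 = 12.31 mol.
Outlet amounts (n = n₀ + ν ξ):
  Q: 28.9 − 1(12.31) = 16.59
  U: 64 − 3(12.31) = 27.07
  R: 0 + 2(12.31) = 24.62
  P: 20 (inert)

16.6 mol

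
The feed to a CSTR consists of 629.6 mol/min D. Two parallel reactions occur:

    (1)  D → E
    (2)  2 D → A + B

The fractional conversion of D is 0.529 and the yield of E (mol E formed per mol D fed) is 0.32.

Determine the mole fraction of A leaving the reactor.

Yield of E: 1ξ₁ / 629.6 = 0.32 → ξ₁ = 201.5 mol/min.
Conversion of D: 1ξ₁ + 2ξ₂ = 0.529 × 629.6 = 333.1 → ξ₂ = 65.79 mol/min.
Outlet amounts (n = n₀ + Σ ν·ξ):
  D: 629.6 − 1(201.5) − 2(65.79) = 296.5
  E: 0 + 1(201.5) = 201.5
  A: 0 + 1(65.79) = 65.79
  B: 0 + 1(65.79) = 65.79
Total out = 629.6 mol/min; y_A = 65.79 / 629.6 = 0.1045.

0.104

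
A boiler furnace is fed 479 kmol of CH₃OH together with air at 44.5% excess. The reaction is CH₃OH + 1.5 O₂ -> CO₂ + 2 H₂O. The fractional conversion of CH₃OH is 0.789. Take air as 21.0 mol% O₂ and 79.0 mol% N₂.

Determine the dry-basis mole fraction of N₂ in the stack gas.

0.804

Stoichiometric O₂ = 1.5 × 479 = 718.5 kmol; O₂ fed = 718.5 × 1.445 = 1038 kmol.
N₂ fed = 1038 × 79/21 = 3906 kmol.
Fuel reacted = 0.789 × 479 → ξ = 377.9 kmol.
Outlet (n = n₀ + ν ξ):
  CH₃OH: 479 − 1(377.9) = 101.1
  O₂: 1038 − 1.5(377.9) = 471.3
  N₂: 3906 (inert)
  CO₂: 0 + 1(377.9) = 377.9
  H₂O: 0 + 2(377.9) = 755.9
Dry total = 4856 kmol; y_N₂ (dry) = 3906 / 4856 = 0.8043.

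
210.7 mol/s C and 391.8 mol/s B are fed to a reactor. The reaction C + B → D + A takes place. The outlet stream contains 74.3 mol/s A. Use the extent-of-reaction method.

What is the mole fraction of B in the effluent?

0.527

For A: n = n₀ + 1ξ → 74.3 = 0 + 1ξ, giving ξ = 74.3 mol/s.
Outlet amounts (n = n₀ + ν ξ):
  C: 210.7 − 1(74.3) = 136.4
  B: 391.8 − 1(74.3) = 317.5
  D: 0 + 1(74.3) = 74.3
  A: 0 + 1(74.3) = 74.3
Total out = 602.5 mol/s; y_B = 317.5 / 602.5 = 0.527.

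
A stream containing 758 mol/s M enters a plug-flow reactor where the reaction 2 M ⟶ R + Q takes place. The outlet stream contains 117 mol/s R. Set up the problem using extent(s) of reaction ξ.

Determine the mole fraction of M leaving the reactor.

For R: n = n₀ + 1ξ → 117 = 0 + 1ξ, giving ξ = 117 mol/s.
Outlet amounts (n = n₀ + ν ξ):
  M: 758 − 2(117) = 524
  R: 0 + 1(117) = 117
  Q: 0 + 1(117) = 117
Total out = 758 mol/s; y_M = 524 / 758 = 0.6913.

0.691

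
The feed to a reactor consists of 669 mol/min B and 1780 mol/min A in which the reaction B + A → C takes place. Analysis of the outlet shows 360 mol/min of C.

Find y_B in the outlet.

For C: n = n₀ + 1ξ → 360 = 0 + 1ξ, giving ξ = 360 mol/min.
Outlet amounts (n = n₀ + ν ξ):
  B: 669 − 1(360) = 309
  A: 1780 − 1(360) = 1420
  C: 0 + 1(360) = 360
Total out = 2089 mol/min; y_B = 309 / 2089 = 0.1479.

0.148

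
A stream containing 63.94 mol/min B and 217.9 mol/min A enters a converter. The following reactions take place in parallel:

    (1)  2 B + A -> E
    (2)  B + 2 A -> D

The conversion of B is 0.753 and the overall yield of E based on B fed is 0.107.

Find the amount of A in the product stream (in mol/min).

Yield of E: 1ξ₁ / 63.94 = 0.107 → ξ₁ = 6.842 mol/min.
Conversion of B: 2ξ₁ + 1ξ₂ = 0.753 × 63.94 = 48.15 → ξ₂ = 34.46 mol/min.
Outlet amounts (n = n₀ + Σ ν·ξ):
  B: 63.94 − 2(6.842) − 1(34.46) = 15.79
  A: 217.9 − 1(6.842) − 2(34.46) = 142.1
  E: 0 + 1(6.842) = 6.842
  D: 0 + 1(34.46) = 34.46

142 mol/min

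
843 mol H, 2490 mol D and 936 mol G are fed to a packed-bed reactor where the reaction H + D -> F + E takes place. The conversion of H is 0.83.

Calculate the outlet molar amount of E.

H reacted = 0.83 × 843 = 699.7 mol; ν_H = −1, so ξ = 699.7/1 = 699.7 mol.
Outlet amounts (n = n₀ + ν ξ):
  H: 843 − 1(699.7) = 143.3
  D: 2490 − 1(699.7) = 1790
  F: 0 + 1(699.7) = 699.7
  E: 0 + 1(699.7) = 699.7
  G: 936 (inert)

700 mol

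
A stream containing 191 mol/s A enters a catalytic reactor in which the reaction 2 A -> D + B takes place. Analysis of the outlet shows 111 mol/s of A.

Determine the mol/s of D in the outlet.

40 mol/s

For A: n = n₀ − 2ξ → 111 = 191 − 2ξ, giving ξ = 40 mol/s.
Outlet amounts (n = n₀ + ν ξ):
  A: 191 − 2(40) = 111
  D: 0 + 1(40) = 40
  B: 0 + 1(40) = 40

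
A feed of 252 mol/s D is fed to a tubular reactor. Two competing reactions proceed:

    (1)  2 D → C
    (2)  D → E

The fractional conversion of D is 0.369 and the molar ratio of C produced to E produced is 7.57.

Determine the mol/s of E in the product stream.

Conversion of D: D consumed = 0.369 × 252 = 92.99 mol/s = 2ξ₁ + 1ξ₂.
Selectivity: 1ξ₁ / (1ξ₂) = 7.57 → ξ₁ = 7.57 ξ₂.
Substitute: (2·7.57 + 1) ξ₂ = 92.99 → ξ₂ = 5.761 mol/s, ξ₁ = 43.61 mol/s.
Outlet amounts (n = n₀ + Σ ν·ξ):
  D: 252 − 2(43.61) − 1(5.761) = 159
  C: 0 + 1(43.61) = 43.61
  E: 0 + 1(5.761) = 5.761

5.76 mol/s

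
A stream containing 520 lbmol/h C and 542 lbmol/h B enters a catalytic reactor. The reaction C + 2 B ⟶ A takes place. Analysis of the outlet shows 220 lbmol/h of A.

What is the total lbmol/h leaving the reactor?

For A: n = n₀ + 1ξ → 220 = 0 + 1ξ, giving ξ = 220 lbmol/h.
Outlet amounts (n = n₀ + ν ξ):
  C: 520 − 1(220) = 300
  B: 542 − 2(220) = 102
  A: 0 + 1(220) = 220
Total out = 300 + 102 + 220 = 622 lbmol/h.

622 lbmol/h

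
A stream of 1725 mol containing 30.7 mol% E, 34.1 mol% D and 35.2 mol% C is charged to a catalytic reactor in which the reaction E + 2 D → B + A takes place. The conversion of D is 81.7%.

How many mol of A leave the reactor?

D reacted = 0.817 × 588.2 = 480.6 mol; ν_D = −2, so ξ = 480.6/2 = 240.3 mol.
Outlet amounts (n = n₀ + ν ξ):
  E: 529.6 − 1(240.3) = 289.3
  D: 588.2 − 2(240.3) = 107.6
  B: 0 + 1(240.3) = 240.3
  A: 0 + 1(240.3) = 240.3
  C: 607.2 (inert)

240 mol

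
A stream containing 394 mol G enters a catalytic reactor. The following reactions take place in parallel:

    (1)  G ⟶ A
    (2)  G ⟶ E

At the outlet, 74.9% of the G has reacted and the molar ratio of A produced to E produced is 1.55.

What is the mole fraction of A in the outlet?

Conversion of G: G consumed = 0.749 × 394 = 295.1 mol = 1ξ₁ + 1ξ₂.
Selectivity: 1ξ₁ / (1ξ₂) = 1.55 → ξ₁ = 1.55 ξ₂.
Substitute: (1·1.55 + 1) ξ₂ = 295.1 → ξ₂ = 115.7 mol, ξ₁ = 179.4 mol.
Outlet amounts (n = n₀ + Σ ν·ξ):
  G: 394 − 1(179.4) − 1(115.7) = 98.89
  A: 0 + 1(179.4) = 179.4
  E: 0 + 1(115.7) = 115.7
Total out = 394 mol; y_A = 179.4 / 394 = 0.4553.

0.455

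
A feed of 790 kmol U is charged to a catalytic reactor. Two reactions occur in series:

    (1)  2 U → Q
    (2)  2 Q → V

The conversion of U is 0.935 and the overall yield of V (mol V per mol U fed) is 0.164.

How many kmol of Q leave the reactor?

110 kmol

Conversion of U: U consumed = 2ξ₁ = 0.935 × 790 → ξ₁ = 369.3 kmol.
Yield of V: 1ξ₂ / 790 = 0.164 → ξ₂ = 129.6 kmol.
Outlet amounts (n = n₀ + Σ ν·ξ):
  U: 790 − 2(369.3) = 51.35
  Q: 0 + 1(369.3) − 2(129.6) = 110.2
  V: 0 + 1(129.6) = 129.6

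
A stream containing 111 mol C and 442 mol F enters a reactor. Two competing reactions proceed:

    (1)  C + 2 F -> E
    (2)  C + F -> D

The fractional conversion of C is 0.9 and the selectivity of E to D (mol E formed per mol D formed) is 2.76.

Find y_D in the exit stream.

Conversion of C: C consumed = 0.9 × 111 = 99.9 mol = 1ξ₁ + 1ξ₂.
Selectivity: 1ξ₁ / (1ξ₂) = 2.76 → ξ₁ = 2.76 ξ₂.
Substitute: (1·2.76 + 1) ξ₂ = 99.9 → ξ₂ = 26.57 mol, ξ₁ = 73.33 mol.
Outlet amounts (n = n₀ + Σ ν·ξ):
  C: 111 − 1(73.33) − 1(26.57) = 11.1
  F: 442 − 2(73.33) − 1(26.57) = 268.8
  E: 0 + 1(73.33) = 73.33
  D: 0 + 1(26.57) = 26.57
Total out = 379.8 mol; y_D = 26.57 / 379.8 = 0.06996.

0.07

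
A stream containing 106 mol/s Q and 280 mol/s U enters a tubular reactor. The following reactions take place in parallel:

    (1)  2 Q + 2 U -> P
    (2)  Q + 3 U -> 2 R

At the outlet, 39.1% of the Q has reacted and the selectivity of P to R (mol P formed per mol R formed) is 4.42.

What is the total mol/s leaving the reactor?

Conversion of Q: Q consumed = 0.391 × 106 = 41.45 mol/s = 2ξ₁ + 1ξ₂.
Selectivity: 1ξ₁ / (2ξ₂) = 4.42 → ξ₁ = 8.84 ξ₂.
Substitute: (2·8.84 + 1) ξ₂ = 41.45 → ξ₂ = 2.219 mol/s, ξ₁ = 19.61 mol/s.
Outlet amounts (n = n₀ + Σ ν·ξ):
  Q: 106 − 2(19.61) − 1(2.219) = 64.55
  U: 280 − 2(19.61) − 3(2.219) = 234.1
  P: 0 + 1(19.61) = 19.61
  R: 0 + 2(2.219) = 4.437
Total out = 64.55 + 234.1 + 19.61 + 4.437 = 322.7 mol/s.

323 mol/s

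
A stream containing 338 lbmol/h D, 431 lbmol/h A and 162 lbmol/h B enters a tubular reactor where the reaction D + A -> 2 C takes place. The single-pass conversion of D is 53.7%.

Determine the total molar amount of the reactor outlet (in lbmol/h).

931 lbmol/h

D reacted = 0.537 × 338 = 181.5 lbmol/h; ν_D = −1, so ξ = 181.5/1 = 181.5 lbmol/h.
Outlet amounts (n = n₀ + ν ξ):
  D: 338 − 1(181.5) = 156.5
  A: 431 − 1(181.5) = 249.5
  C: 0 + 2(181.5) = 363
  B: 162 (inert)
Total out = 156.5 + 249.5 + 363 + 162 = 931 lbmol/h.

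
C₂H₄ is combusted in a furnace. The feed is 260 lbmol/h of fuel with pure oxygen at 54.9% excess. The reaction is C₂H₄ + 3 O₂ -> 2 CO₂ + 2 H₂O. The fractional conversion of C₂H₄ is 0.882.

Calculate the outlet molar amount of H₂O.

Stoichiometric O₂ = 3 × 260 = 780 lbmol/h; O₂ fed = 780 × 1.549 = 1208 lbmol/h.
Fuel reacted = 0.882 × 260 → ξ = 229.3 lbmol/h.
Outlet (n = n₀ + ν ξ):
  C₂H₄: 260 − 1(229.3) = 30.68
  O₂: 1208 − 3(229.3) = 520.3
  CO₂: 0 + 2(229.3) = 458.6
  H₂O: 0 + 2(229.3) = 458.6

459 lbmol/h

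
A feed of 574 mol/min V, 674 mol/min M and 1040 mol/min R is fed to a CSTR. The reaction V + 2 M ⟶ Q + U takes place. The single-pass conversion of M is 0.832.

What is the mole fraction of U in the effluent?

M reacted = 0.832 × 674 = 560.8 mol/min; ν_M = −2, so ξ = 560.8/2 = 280.4 mol/min.
Outlet amounts (n = n₀ + ν ξ):
  V: 574 − 1(280.4) = 293.6
  M: 674 − 2(280.4) = 113.2
  Q: 0 + 1(280.4) = 280.4
  U: 0 + 1(280.4) = 280.4
  R: 1040 (inert)
Total out = 2008 mol/min; y_U = 280.4 / 2008 = 0.1397.

0.14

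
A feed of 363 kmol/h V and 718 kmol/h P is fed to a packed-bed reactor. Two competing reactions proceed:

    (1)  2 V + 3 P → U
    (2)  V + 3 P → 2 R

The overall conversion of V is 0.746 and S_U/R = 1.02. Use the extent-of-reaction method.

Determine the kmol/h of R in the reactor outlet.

107 kmol/h

Conversion of V: V consumed = 0.746 × 363 = 270.8 kmol/h = 2ξ₁ + 1ξ₂.
Selectivity: 1ξ₁ / (2ξ₂) = 1.02 → ξ₁ = 2.04 ξ₂.
Substitute: (2·2.04 + 1) ξ₂ = 270.8 → ξ₂ = 53.31 kmol/h, ξ₁ = 108.7 kmol/h.
Outlet amounts (n = n₀ + Σ ν·ξ):
  V: 363 − 2(108.7) − 1(53.31) = 92.2
  P: 718 − 3(108.7) − 3(53.31) = 231.8
  U: 0 + 1(108.7) = 108.7
  R: 0 + 2(53.31) = 106.6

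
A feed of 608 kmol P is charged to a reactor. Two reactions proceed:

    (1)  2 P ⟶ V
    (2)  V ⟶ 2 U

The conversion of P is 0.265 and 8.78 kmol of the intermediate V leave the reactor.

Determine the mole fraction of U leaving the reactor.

0.24

Conversion of P: P consumed = 2ξ₁ = 0.265 × 608 → ξ₁ = 80.56 kmol.
V balance: n_V = 0 + 1ξ₁ − 1ξ₂ = 8.78 → ξ₂ = (1·80.56 − 8.78)/1 = 71.78 kmol.
Outlet amounts (n = n₀ + Σ ν·ξ):
  P: 608 − 2(80.56) = 446.9
  V: 0 + 1(80.56) − 1(71.78) = 8.78
  U: 0 + 2(71.78) = 143.6
Total out = 599.2 kmol; y_U = 143.6 / 599.2 = 0.2396.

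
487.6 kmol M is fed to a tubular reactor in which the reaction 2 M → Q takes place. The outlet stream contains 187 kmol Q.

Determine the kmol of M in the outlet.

For Q: n = n₀ + 1ξ → 187 = 0 + 1ξ, giving ξ = 187 kmol.
Outlet amounts (n = n₀ + ν ξ):
  M: 487.6 − 2(187) = 113.6
  Q: 0 + 1(187) = 187

114 kmol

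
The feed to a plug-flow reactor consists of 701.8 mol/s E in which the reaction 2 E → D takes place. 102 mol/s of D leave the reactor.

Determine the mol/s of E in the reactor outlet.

For D: n = n₀ + 1ξ → 102 = 0 + 1ξ, giving ξ = 102 mol/s.
Outlet amounts (n = n₀ + ν ξ):
  E: 701.8 − 2(102) = 497.8
  D: 0 + 1(102) = 102

498 mol/s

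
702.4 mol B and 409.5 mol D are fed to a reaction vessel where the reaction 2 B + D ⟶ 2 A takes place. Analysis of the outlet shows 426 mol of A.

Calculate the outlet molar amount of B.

For A: n = n₀ + 2ξ → 426 = 0 + 2ξ, giving ξ = 213 mol.
Outlet amounts (n = n₀ + ν ξ):
  B: 702.4 − 2(213) = 276.4
  D: 409.5 − 1(213) = 196.5
  A: 0 + 2(213) = 426

276 mol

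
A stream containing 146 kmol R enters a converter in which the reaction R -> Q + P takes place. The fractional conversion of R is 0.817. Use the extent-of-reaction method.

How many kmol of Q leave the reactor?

119 kmol

R reacted = 0.817 × 146 = 119.3 kmol; ν_R = −1, so ξ = 119.3/1 = 119.3 kmol.
Outlet amounts (n = n₀ + ν ξ):
  R: 146 − 1(119.3) = 26.72
  Q: 0 + 1(119.3) = 119.3
  P: 0 + 1(119.3) = 119.3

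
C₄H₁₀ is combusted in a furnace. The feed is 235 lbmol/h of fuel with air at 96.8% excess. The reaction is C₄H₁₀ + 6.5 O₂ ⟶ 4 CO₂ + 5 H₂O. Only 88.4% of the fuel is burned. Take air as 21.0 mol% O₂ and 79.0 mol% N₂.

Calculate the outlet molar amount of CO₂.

831 lbmol/h

Stoichiometric O₂ = 6.5 × 235 = 1528 lbmol/h; O₂ fed = 1528 × 1.968 = 3006 lbmol/h.
N₂ fed = 3006 × 79/21 = 11310 lbmol/h.
Fuel reacted = 0.884 × 235 → ξ = 207.7 lbmol/h.
Outlet (n = n₀ + ν ξ):
  C₄H₁₀: 235 − 1(207.7) = 27.26
  O₂: 3006 − 6.5(207.7) = 1656
  N₂: 11310 (inert)
  CO₂: 0 + 4(207.7) = 831
  H₂O: 0 + 5(207.7) = 1039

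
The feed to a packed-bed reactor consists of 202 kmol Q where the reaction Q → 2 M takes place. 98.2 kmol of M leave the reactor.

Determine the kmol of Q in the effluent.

153 kmol

For M: n = n₀ + 2ξ → 98.2 = 0 + 2ξ, giving ξ = 49.1 kmol.
Outlet amounts (n = n₀ + ν ξ):
  Q: 202 − 1(49.1) = 152.9
  M: 0 + 2(49.1) = 98.2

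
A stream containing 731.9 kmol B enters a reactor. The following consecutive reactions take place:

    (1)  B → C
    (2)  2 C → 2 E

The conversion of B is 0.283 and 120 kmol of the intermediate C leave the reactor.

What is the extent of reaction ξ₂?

ξ₂ = 43.6 kmol

Conversion of B: B consumed = 1ξ₁ = 0.283 × 731.9 → ξ₁ = 207.1 kmol.
C balance: n_C = 0 + 1ξ₁ − 2ξ₂ = 120 → ξ₂ = (1·207.1 − 120)/2 = 43.56 kmol.
Outlet amounts (n = n₀ + Σ ν·ξ):
  B: 731.9 − 1(207.1) = 524.8
  C: 0 + 1(207.1) − 2(43.56) = 120
  E: 0 + 2(43.56) = 87.13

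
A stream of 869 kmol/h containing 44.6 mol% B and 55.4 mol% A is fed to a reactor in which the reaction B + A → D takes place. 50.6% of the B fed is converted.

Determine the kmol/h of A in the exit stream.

285 kmol/h

B reacted = 0.506 × 387.6 = 196.1 kmol/h; ν_B = −1, so ξ = 196.1/1 = 196.1 kmol/h.
Outlet amounts (n = n₀ + ν ξ):
  B: 387.6 − 1(196.1) = 191.5
  A: 481.4 − 1(196.1) = 285.3
  D: 0 + 1(196.1) = 196.1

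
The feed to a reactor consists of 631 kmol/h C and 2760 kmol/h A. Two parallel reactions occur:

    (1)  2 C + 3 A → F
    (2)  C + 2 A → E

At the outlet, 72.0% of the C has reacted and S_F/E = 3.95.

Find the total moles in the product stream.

2480 kmol/h

Conversion of C: C consumed = 0.72 × 631 = 454.3 kmol/h = 2ξ₁ + 1ξ₂.
Selectivity: 1ξ₁ / (1ξ₂) = 3.95 → ξ₁ = 3.95 ξ₂.
Substitute: (2·3.95 + 1) ξ₂ = 454.3 → ξ₂ = 51.05 kmol/h, ξ₁ = 201.6 kmol/h.
Outlet amounts (n = n₀ + Σ ν·ξ):
  C: 631 − 2(201.6) − 1(51.05) = 176.7
  A: 2760 − 3(201.6) − 2(51.05) = 2053
  F: 0 + 1(201.6) = 201.6
  E: 0 + 1(51.05) = 51.05
Total out = 176.7 + 2053 + 201.6 + 51.05 = 2482 kmol/h.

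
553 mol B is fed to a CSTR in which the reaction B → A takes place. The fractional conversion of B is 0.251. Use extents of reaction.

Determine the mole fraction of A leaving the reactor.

0.251

B reacted = 0.251 × 553 = 138.8 mol; ν_B = −1, so ξ = 138.8/1 = 138.8 mol.
Outlet amounts (n = n₀ + ν ξ):
  B: 553 − 1(138.8) = 414.2
  A: 0 + 1(138.8) = 138.8
Total out = 553 mol; y_A = 138.8 / 553 = 0.251.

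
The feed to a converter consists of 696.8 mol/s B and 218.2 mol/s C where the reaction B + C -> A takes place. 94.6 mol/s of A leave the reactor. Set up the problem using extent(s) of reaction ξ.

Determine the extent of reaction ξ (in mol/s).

ξ = 94.6 mol/s

For A: n = n₀ + 1ξ → 94.6 = 0 + 1ξ, giving ξ = 94.6 mol/s.
Outlet amounts (n = n₀ + ν ξ):
  B: 696.8 − 1(94.6) = 602.2
  C: 218.2 − 1(94.6) = 123.6
  A: 0 + 1(94.6) = 94.6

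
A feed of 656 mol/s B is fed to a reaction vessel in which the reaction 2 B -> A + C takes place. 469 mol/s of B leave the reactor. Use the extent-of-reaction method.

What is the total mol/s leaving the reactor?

For B: n = n₀ − 2ξ → 469 = 656 − 2ξ, giving ξ = 93.5 mol/s.
Outlet amounts (n = n₀ + ν ξ):
  B: 656 − 2(93.5) = 469
  A: 0 + 1(93.5) = 93.5
  C: 0 + 1(93.5) = 93.5
Total out = 469 + 93.5 + 93.5 = 656 mol/s.

656 mol/s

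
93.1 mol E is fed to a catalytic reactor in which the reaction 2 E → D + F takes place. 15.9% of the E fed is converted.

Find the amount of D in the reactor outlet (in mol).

E reacted = 0.159 × 93.1 = 14.8 mol; ν_E = −2, so ξ = 14.8/2 = 7.401 mol.
Outlet amounts (n = n₀ + ν ξ):
  E: 93.1 − 2(7.401) = 78.3
  D: 0 + 1(7.401) = 7.401
  F: 0 + 1(7.401) = 7.401

7.4 mol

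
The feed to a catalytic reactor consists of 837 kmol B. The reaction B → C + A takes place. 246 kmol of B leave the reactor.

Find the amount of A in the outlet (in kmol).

For B: n = n₀ − 1ξ → 246 = 837 − 1ξ, giving ξ = 591 kmol.
Outlet amounts (n = n₀ + ν ξ):
  B: 837 − 1(591) = 246
  C: 0 + 1(591) = 591
  A: 0 + 1(591) = 591

591 kmol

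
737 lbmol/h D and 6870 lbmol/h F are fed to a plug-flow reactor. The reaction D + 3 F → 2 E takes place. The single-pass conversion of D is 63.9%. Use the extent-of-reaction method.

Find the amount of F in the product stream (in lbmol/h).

5460 lbmol/h

D reacted = 0.639 × 737 = 470.9 lbmol/h; ν_D = −1, so ξ = 470.9/1 = 470.9 lbmol/h.
Outlet amounts (n = n₀ + ν ξ):
  D: 737 − 1(470.9) = 266.1
  F: 6870 − 3(470.9) = 5457
  E: 0 + 2(470.9) = 941.9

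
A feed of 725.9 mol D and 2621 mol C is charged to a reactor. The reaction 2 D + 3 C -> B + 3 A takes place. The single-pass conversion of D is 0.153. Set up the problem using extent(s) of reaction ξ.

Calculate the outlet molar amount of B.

55.5 mol

D reacted = 0.153 × 725.9 = 111.1 mol; ν_D = −2, so ξ = 111.1/2 = 55.53 mol.
Outlet amounts (n = n₀ + ν ξ):
  D: 725.9 − 2(55.53) = 614.8
  C: 2621 − 3(55.53) = 2454
  B: 0 + 1(55.53) = 55.53
  A: 0 + 3(55.53) = 166.6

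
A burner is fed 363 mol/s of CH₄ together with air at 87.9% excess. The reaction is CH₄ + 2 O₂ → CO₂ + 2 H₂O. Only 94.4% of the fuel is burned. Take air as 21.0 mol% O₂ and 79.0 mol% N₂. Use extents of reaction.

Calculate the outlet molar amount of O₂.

679 mol/s

Stoichiometric O₂ = 2 × 363 = 726 mol/s; O₂ fed = 726 × 1.879 = 1364 mol/s.
N₂ fed = 1364 × 79/21 = 5132 mol/s.
Fuel reacted = 0.944 × 363 → ξ = 342.7 mol/s.
Outlet (n = n₀ + ν ξ):
  CH₄: 363 − 1(342.7) = 20.33
  O₂: 1364 − 2(342.7) = 678.8
  N₂: 5132 (inert)
  CO₂: 0 + 1(342.7) = 342.7
  H₂O: 0 + 2(342.7) = 685.3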